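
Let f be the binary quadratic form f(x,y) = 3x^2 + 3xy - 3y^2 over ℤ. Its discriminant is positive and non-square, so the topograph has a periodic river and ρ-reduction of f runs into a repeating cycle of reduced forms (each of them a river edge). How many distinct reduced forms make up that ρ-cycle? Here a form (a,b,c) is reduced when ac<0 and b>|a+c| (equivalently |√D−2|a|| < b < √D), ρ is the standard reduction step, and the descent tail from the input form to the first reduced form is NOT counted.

D = 45, ⌊√D⌋ = 6
river: ρ → (-3,3,3)
river: ρ → (3,3,-3)
ρ-cycle length = 2 (tail of 0 descent steps not counted)

2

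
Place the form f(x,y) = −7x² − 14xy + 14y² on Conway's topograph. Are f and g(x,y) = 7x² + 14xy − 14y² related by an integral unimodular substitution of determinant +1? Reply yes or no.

D₁ = 588, D₂ = 588
river cycle of f (length 2): (14, 14, -7), (-7, 14, 14)
river cycle of g (length 2): (-14, 14, 7), (7, 14, -14)
cycles differ ⇒ inequivalent

no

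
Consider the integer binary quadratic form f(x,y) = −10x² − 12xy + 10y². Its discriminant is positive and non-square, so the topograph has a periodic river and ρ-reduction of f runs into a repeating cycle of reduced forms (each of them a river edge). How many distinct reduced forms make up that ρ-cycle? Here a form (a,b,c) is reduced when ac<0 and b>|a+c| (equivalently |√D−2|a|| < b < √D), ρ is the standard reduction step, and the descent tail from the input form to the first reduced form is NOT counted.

D = 544, ⌊√D⌋ = 23
descent: ρ → (10,12,-10)  [lands on river]
river: ρ → (-10,8,12)
river: ρ → (12,16,-6)
river: ρ → (-6,20,6)
river: ρ → (6,16,-12)
river: ρ → (-12,8,10)
ρ-cycle length = 6 (tail of 1 descent step not counted)

6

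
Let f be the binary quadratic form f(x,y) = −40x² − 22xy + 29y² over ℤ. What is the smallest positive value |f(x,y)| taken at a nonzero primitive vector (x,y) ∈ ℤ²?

descent: ρ → (29,22,-40)  [lands on river]
river: ρ → (-40,58,11)
river: ρ → (11,52,-55)
river: ρ → (-55,58,8)
river: ρ → (8,70,-7)
river: ρ → (-7,70,8)
river: ρ → (8,58,-55)
river: ρ → (-55,52,11)
river: ρ → (11,58,-40)
river: ρ → (-40,22,29)
river: ρ → (29,36,-33)
river: ρ → (-33,30,32)
river: ρ → (32,34,-31)
river: ρ → (-31,28,35)
river: ρ → (35,42,-24)
river: ρ → (-24,54,23)
river: ρ → (23,38,-40)
river: ρ → (-40,42,21)
river: ρ → (21,42,-40)
river: ρ → (-40,38,23)
river: ρ → (23,54,-24)
river: ρ → (-24,42,35)
river: ρ → (35,28,-31)
river: ρ → (-31,34,32)
river: ρ → (32,30,-33)
river: ρ → (-33,36,29)
closes: descent 1, river 26
min |a| on river = 7

7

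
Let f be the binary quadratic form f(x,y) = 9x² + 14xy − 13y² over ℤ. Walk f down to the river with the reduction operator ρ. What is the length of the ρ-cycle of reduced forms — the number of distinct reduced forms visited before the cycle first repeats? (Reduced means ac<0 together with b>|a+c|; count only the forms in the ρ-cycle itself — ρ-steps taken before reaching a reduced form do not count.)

D = 664, ⌊√D⌋ = 25
river: ρ → (-13,12,10)
river: ρ → (10,8,-15)
river: ρ → (-15,22,3)
river: ρ → (3,20,-22)
river: ρ → (-22,24,1)
river: ρ → (1,24,-22)
river: ρ → (-22,20,3)
river: ρ → (3,22,-15)
river: ρ → (-15,8,10)
river: ρ → (10,12,-13)
river: ρ → (-13,14,9)
river: ρ → (9,22,-5)
river: ρ → (-5,18,17)
river: ρ → (17,16,-6)
river: ρ → (-6,20,11)
river: ρ → (11,24,-2)
river: ρ → (-2,24,11)
river: ρ → (11,20,-6)
river: ρ → (-6,16,17)
river: ρ → (17,18,-5)
river: ρ → (-5,22,9)
river: ρ → (9,14,-13)
ρ-cycle length = 22 (tail of 0 descent steps not counted)

22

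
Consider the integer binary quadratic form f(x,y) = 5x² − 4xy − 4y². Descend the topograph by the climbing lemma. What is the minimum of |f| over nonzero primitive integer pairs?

descent: ρ → (-4,4,5)  [lands on river]
river: ρ → (5,6,-3)
river: ρ → (-3,6,5)
river: ρ → (5,4,-4)
closes: descent 1, river 4
min |a| on river = 3

3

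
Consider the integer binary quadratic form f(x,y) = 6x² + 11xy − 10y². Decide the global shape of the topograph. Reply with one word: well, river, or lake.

D = b²−4ac = 11² − 4·6·(-10) = 361
D = 19² is a perfect square ⇒ form factors over ℤ ⇒ lakes

lake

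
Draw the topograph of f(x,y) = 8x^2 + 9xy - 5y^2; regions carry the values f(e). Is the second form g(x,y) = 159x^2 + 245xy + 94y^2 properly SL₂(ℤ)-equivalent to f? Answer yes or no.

D₁ = 241, D₂ = 241
river cycle of f (length 38): (-5, 11, 6), (6, 13, -3), (-3, 11, 10), (10, 9, -4), (-4, 15, 1), (1, 15, -4), (-4, 9, 10), (10, 11, -3), (-3, 13, 6), (6, 11, -5), … (28 more)
river cycle of g (length 38): (8, 9, -5), (-5, 11, 6), (6, 13, -3), (-3, 11, 10), (10, 9, -4), (-4, 15, 1), (1, 15, -4), (-4, 9, 10), (10, 11, -3), (-3, 13, 6), … (28 more)
cycles coincide ⇒ equivalent

yes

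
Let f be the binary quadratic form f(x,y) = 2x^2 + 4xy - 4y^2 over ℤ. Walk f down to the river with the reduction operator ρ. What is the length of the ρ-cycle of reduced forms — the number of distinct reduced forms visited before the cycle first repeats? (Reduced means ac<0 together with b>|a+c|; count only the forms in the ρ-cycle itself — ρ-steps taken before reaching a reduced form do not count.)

D = 48, ⌊√D⌋ = 6
river: ρ → (-4,4,2)
river: ρ → (2,4,-4)
ρ-cycle length = 2 (tail of 0 descent steps not counted)

2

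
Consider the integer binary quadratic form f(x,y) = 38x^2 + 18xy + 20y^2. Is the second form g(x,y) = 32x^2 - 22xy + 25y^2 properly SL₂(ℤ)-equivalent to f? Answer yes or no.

D₁ = -2716, D₂ = -2716
f: flip: (38,18,20)→(20,-18,38)
f: reduced (well bottom): (20,-18,38) with a≤c, −a<b≤a
g: flip: (32,-22,25)→(25,22,32)
g: reduced (well bottom): (25,22,32) with a≤c, −a<b≤a
reduced forms (20, -18, 38) vs (25, 22, 32) ⇒ inequivalent

no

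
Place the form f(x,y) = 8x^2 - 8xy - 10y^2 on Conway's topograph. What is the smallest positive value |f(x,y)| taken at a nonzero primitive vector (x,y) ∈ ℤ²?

descent: ρ → (-10,8,8)  [lands on river]
river: ρ → (8,8,-10)
river: ρ → (-10,12,6)
river: ρ → (6,12,-10)
closes: descent 1, river 4
min |a| on river = 6

6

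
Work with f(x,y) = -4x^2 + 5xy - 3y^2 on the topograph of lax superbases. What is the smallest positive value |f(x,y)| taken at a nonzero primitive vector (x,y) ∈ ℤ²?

translate: b→3 (≡-5 mod 8), so (4,-5,3)→(4,3,2)
flip: (4,3,2)→(2,-3,4)
translate: b→1 (≡-3 mod 4), so (2,-3,4)→(2,1,3)
reduced (well bottom): (2,1,3) with a≤c, −a<b≤a
well minimum |f| = |-2| = 2 (negative-definite)

2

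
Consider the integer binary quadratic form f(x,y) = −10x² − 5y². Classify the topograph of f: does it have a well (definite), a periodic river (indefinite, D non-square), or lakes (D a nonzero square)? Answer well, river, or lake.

D = b²−4ac = 0² − 4·(-10)·(-5) = -200
D < 0 ⇒ definite ⇒ every region one sign ⇒ single well

well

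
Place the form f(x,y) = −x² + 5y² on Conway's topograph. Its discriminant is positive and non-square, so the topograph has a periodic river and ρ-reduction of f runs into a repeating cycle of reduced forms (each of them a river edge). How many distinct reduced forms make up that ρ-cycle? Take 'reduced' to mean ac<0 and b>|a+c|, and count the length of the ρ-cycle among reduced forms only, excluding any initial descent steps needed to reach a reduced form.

D = 20, ⌊√D⌋ = 4
descent: ρ → (5,0,-1)
descent: ρ → (-1,4,1)  [lands on river]
river: ρ → (1,4,-1)
ρ-cycle length = 2 (tail of 2 descent steps not counted)

2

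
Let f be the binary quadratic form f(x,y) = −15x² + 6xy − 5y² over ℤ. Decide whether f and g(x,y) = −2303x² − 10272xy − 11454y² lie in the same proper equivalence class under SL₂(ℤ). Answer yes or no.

D₁ = -264, D₂ = -264
f is negative-definite; reduce −f:
−f: flip: (15,-6,5)→(5,6,15)
−f: translate: b→-4 (≡6 mod 10), so (5,6,15)→(5,-4,14)
−f: reduced (well bottom): (5,-4,14) with a≤c, −a<b≤a
flip sign back: reduced form of f is (-5,4,-14)
g is negative-definite; reduce −g:
−g: translate: b→1060 (≡10272 mod 4606), so (2303,10272,11454)→(2303,1060,122)
−g: flip: (2303,1060,122)→(122,-1060,2303)
−g: translate: b→-84 (≡-1060 mod 244), so (122,-1060,2303)→(122,-84,15)
−g: flip: (122,-84,15)→(15,84,122)
−g: translate: b→-6 (≡84 mod 30), so (15,84,122)→(15,-6,5)
−g: flip: (15,-6,5)→(5,6,15)
−g: translate: b→-4 (≡6 mod 10), so (5,6,15)→(5,-4,14)
−g: reduced (well bottom): (5,-4,14) with a≤c, −a<b≤a
flip sign back: reduced form of g is (-5,4,-14)
reduced forms (-5, 4, -14) vs (-5, 4, -14) ⇒ equivalent

yes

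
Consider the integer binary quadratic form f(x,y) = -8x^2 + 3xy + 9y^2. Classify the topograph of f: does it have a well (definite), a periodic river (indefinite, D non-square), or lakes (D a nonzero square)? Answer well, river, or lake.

D = b²−4ac = 3² − 4·(-8)·9 = 297
D > 0 non-square ⇒ indefinite ⇒ periodic river

river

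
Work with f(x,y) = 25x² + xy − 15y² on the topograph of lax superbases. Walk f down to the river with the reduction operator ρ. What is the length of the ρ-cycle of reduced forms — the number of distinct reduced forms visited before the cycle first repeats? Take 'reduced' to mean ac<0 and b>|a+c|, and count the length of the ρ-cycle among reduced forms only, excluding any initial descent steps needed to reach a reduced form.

D = 1501, ⌊√D⌋ = 38
descent: ρ → (-15,29,11)  [lands on river]
river: ρ → (11,37,-3)
river: ρ → (-3,35,23)
river: ρ → (23,11,-15)
river: ρ → (-15,19,19)
river: ρ → (19,19,-15)
river: ρ → (-15,11,23)
river: ρ → (23,35,-3)
river: ρ → (-3,37,11)
river: ρ → (11,29,-15)
river: ρ → (-15,31,9)
river: ρ → (9,23,-27)
river: ρ → (-27,31,5)
river: ρ → (5,29,-33)
river: ρ → (-33,37,1)
river: ρ → (1,37,-33)
river: ρ → (-33,29,5)
river: ρ → (5,31,-27)
river: ρ → (-27,23,9)
river: ρ → (9,31,-15)
ρ-cycle length = 20 (tail of 1 descent step not counted)

20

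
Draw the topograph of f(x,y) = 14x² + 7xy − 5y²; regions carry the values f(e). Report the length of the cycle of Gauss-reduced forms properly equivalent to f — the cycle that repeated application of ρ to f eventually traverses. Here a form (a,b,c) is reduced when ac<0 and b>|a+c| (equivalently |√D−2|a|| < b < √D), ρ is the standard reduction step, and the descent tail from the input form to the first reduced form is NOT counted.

D = 329, ⌊√D⌋ = 18
descent: ρ → (-5,13,8)  [lands on river]
river: ρ → (8,3,-10)
river: ρ → (-10,17,1)
river: ρ → (1,17,-10)
river: ρ → (-10,3,8)
river: ρ → (8,13,-5)
river: ρ → (-5,17,2)
river: ρ → (2,15,-13)
river: ρ → (-13,11,4)
river: ρ → (4,13,-10)
river: ρ → (-10,7,7)
river: ρ → (7,7,-10)
river: ρ → (-10,13,4)
river: ρ → (4,11,-13)
river: ρ → (-13,15,2)
river: ρ → (2,17,-5)
ρ-cycle length = 16 (tail of 1 descent step not counted)

16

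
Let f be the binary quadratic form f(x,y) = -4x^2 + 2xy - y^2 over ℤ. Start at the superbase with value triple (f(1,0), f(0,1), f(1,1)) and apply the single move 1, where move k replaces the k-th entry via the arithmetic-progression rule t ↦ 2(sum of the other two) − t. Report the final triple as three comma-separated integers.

start (-4,-1,-3) = (f(1,0),f(0,1),f(1,1))
replace slot 1: 2·((-1)+(-3)) − (-4) = -4 → (-4,-1,-3)

-4,-1,-3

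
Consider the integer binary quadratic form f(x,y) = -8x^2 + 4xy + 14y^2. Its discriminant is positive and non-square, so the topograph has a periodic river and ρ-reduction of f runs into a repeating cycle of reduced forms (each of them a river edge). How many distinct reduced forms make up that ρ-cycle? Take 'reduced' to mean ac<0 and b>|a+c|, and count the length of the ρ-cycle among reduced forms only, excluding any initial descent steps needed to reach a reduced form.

D = 464, ⌊√D⌋ = 21
descent: ρ → (14,-4,-8)
descent: ρ → (-8,20,2)  [lands on river]
river: ρ → (2,20,-8)
river: ρ → (-8,12,10)
river: ρ → (10,8,-10)
river: ρ → (-10,12,8)
river: ρ → (8,20,-2)
river: ρ → (-2,20,8)
river: ρ → (8,12,-10)
river: ρ → (-10,8,10)
river: ρ → (10,12,-8)
ρ-cycle length = 10 (tail of 2 descent steps not counted)

10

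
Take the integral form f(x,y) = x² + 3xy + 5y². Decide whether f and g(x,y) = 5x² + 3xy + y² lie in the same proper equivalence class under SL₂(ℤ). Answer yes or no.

D₁ = -11, D₂ = -11
f: translate: b→1 (≡3 mod 2), so (1,3,5)→(1,1,3)
f: reduced (well bottom): (1,1,3) with a≤c, −a<b≤a
g: flip: (5,3,1)→(1,-3,5)
g: translate: b→1 (≡-3 mod 2), so (1,-3,5)→(1,1,3)
g: reduced (well bottom): (1,1,3) with a≤c, −a<b≤a
reduced forms (1, 1, 3) vs (1, 1, 3) ⇒ equivalent

yes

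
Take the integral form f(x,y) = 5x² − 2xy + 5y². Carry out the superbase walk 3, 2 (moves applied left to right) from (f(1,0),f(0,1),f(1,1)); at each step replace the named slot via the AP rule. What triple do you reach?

start (5,5,8) = (f(1,0),f(0,1),f(1,1))
replace slot 3: 2·(5+5) − 8 = 12 → (5,5,12)
replace slot 2: 2·(5+12) − 5 = 29 → (5,29,12)

5,29,12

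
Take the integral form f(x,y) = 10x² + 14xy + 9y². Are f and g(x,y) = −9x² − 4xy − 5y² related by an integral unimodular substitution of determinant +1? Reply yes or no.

D₁ = -164, D₂ = -164
f: translate: b→-6 (≡14 mod 20), so (10,14,9)→(10,-6,5)
f: flip: (10,-6,5)→(5,6,10)
f: translate: b→-4 (≡6 mod 10), so (5,6,10)→(5,-4,9)
f: reduced (well bottom): (5,-4,9) with a≤c, −a<b≤a
g is negative-definite; reduce −g:
−g: flip: (9,4,5)→(5,-4,9)
−g: reduced (well bottom): (5,-4,9) with a≤c, −a<b≤a
flip sign back: reduced form of g is (-5,4,-9)
reduced forms (5, -4, 9) vs (-5, 4, -9) ⇒ inequivalent

no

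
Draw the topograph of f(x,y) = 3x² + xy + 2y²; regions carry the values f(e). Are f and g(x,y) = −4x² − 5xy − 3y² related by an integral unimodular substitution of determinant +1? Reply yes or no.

D₁ = -23, D₂ = -23
f: flip: (3,1,2)→(2,-1,3)
f: reduced (well bottom): (2,-1,3) with a≤c, −a<b≤a
g is negative-definite; reduce −g:
−g: translate: b→-3 (≡5 mod 8), so (4,5,3)→(4,-3,2)
−g: flip: (4,-3,2)→(2,3,4)
−g: translate: b→-1 (≡3 mod 4), so (2,3,4)→(2,-1,3)
−g: reduced (well bottom): (2,-1,3) with a≤c, −a<b≤a
flip sign back: reduced form of g is (-2,1,-3)
reduced forms (2, -1, 3) vs (-2, 1, -3) ⇒ inequivalent

no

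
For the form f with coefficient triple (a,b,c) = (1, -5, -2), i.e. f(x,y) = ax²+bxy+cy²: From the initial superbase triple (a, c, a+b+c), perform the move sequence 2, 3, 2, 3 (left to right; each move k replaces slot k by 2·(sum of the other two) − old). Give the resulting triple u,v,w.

start (1,-2,-6) = (f(1,0),f(0,1),f(1,1))
replace slot 2: 2·(1+(-6)) − (-2) = -8 → (1,-8,-6)
replace slot 3: 2·(1+(-8)) − (-6) = -8 → (1,-8,-8)
replace slot 2: 2·(1+(-8)) − (-8) = -6 → (1,-6,-8)
replace slot 3: 2·(1+(-6)) − (-8) = -2 → (1,-6,-2)

1,-6,-2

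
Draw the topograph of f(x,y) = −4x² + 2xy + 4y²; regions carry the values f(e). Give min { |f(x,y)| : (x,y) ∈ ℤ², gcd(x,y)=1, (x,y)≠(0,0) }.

river: ρ → (4,6,-2)
river: ρ → (-2,6,4)
river: ρ → (4,2,-4)
river: ρ → (-4,6,2)
river: ρ → (2,6,-4)
river: ρ → (-4,2,4)
closes: descent 0, river 6
min |a| on river = 2

2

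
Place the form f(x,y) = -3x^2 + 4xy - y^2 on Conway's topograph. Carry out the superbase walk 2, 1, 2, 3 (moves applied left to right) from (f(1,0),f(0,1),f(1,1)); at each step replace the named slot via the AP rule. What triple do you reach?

start (-3,-1,0) = (f(1,0),f(0,1),f(1,1))
replace slot 2: 2·((-3)+0) − (-1) = -5 → (-3,-5,0)
replace slot 1: 2·((-5)+0) − (-3) = -7 → (-7,-5,0)
replace slot 2: 2·((-7)+0) − (-5) = -9 → (-7,-9,0)
replace slot 3: 2·((-7)+(-9)) − 0 = -32 → (-7,-9,-32)

-7,-9,-32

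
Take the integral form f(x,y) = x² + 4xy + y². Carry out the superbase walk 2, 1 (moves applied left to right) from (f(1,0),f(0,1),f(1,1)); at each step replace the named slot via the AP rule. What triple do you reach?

start (1,1,6) = (f(1,0),f(0,1),f(1,1))
replace slot 2: 2·(1+6) − 1 = 13 → (1,13,6)
replace slot 1: 2·(13+6) − 1 = 37 → (37,13,6)

37,13,6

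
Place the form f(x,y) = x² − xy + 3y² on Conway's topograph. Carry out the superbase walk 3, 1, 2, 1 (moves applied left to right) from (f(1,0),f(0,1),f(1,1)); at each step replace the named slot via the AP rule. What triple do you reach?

start (1,3,3) = (f(1,0),f(0,1),f(1,1))
replace slot 3: 2·(1+3) − 3 = 5 → (1,3,5)
replace slot 1: 2·(3+5) − 1 = 15 → (15,3,5)
replace slot 2: 2·(15+5) − 3 = 37 → (15,37,5)
replace slot 1: 2·(37+5) − 15 = 69 → (69,37,5)

69,37,5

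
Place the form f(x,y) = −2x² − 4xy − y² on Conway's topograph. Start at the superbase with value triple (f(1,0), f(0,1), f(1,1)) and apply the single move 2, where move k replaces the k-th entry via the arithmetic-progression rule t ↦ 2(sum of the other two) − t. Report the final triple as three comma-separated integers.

start (-2,-1,-7) = (f(1,0),f(0,1),f(1,1))
replace slot 2: 2·((-2)+(-7)) − (-1) = -17 → (-2,-17,-7)

-2,-17,-7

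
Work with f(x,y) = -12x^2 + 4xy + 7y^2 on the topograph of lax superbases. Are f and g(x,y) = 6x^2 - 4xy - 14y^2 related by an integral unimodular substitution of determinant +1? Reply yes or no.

D₁ = 352, D₂ = 352
river cycle of f (length 6): (7, 10, -9), (-9, 8, 8), (8, 8, -9), (-9, 10, 7), (7, 18, -1), (-1, 18, 7)
river cycle of g (length 6): (6, 8, -12), (-12, 16, 2), (2, 16, -12), (-12, 8, 6), (6, 16, -4), (-4, 16, 6)
cycles differ ⇒ inequivalent

no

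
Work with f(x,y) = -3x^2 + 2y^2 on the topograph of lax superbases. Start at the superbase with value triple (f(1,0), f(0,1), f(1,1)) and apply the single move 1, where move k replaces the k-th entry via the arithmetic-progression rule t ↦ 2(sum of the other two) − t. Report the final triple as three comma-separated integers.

start (-3,2,-1) = (f(1,0),f(0,1),f(1,1))
replace slot 1: 2·(2+(-1)) − (-3) = 5 → (5,2,-1)

5,2,-1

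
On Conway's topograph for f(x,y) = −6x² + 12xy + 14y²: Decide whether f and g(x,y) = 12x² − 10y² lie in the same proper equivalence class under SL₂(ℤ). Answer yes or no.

D₁ = 480, D₂ = 480
river cycle of f (length 4): (14, 16, -4), (-4, 16, 14), (14, 12, -6), (-6, 12, 14)
river cycle of g (length 2): (-10, 20, 2), (2, 20, -10)
cycles differ ⇒ inequivalent

no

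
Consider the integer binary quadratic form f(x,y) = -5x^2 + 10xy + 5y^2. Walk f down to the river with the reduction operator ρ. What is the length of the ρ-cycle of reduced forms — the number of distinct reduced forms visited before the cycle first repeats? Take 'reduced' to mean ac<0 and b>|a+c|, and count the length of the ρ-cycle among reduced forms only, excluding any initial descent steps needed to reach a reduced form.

D = 200, ⌊√D⌋ = 14
river: ρ → (5,10,-5)
river: ρ → (-5,10,5)
ρ-cycle length = 2 (tail of 0 descent steps not counted)

2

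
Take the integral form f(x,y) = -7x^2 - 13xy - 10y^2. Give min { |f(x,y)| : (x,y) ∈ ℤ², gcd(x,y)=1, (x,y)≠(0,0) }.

translate: b→-1 (≡13 mod 14), so (7,13,10)→(7,-1,4)
flip: (7,-1,4)→(4,1,7)
reduced (well bottom): (4,1,7) with a≤c, −a<b≤a
well minimum |f| = |-4| = 4 (negative-definite)

4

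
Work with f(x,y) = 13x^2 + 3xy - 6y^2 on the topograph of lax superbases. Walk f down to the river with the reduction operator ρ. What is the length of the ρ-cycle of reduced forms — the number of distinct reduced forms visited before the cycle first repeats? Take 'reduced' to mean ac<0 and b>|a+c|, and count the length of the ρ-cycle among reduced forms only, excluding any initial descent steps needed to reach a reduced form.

D = 321, ⌊√D⌋ = 17
descent: ρ → (-6,9,10)  [lands on river]
river: ρ → (10,11,-5)
river: ρ → (-5,9,12)
river: ρ → (12,15,-2)
river: ρ → (-2,17,4)
river: ρ → (4,15,-6)
ρ-cycle length = 6 (tail of 1 descent step not counted)

6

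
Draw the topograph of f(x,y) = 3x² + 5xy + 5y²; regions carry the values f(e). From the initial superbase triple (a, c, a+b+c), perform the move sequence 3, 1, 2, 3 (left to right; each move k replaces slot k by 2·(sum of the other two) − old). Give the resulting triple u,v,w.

start (3,5,13) = (f(1,0),f(0,1),f(1,1))
replace slot 3: 2·(3+5) − 13 = 3 → (3,5,3)
replace slot 1: 2·(5+3) − 3 = 13 → (13,5,3)
replace slot 2: 2·(13+3) − 5 = 27 → (13,27,3)
replace slot 3: 2·(13+27) − 3 = 77 → (13,27,77)

13,27,77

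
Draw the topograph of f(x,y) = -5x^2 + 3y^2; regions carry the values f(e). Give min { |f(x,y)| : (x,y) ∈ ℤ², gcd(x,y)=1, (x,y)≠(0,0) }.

descent: ρ → (3,6,-2)  [lands on river]
river: ρ → (-2,6,3)
closes: descent 1, river 2
min |a| on river = 2

2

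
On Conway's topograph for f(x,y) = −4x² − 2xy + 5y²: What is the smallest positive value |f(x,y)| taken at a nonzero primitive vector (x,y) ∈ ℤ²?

descent: ρ → (5,2,-4)  [lands on river]
river: ρ → (-4,6,3)
river: ρ → (3,6,-4)
river: ρ → (-4,2,5)
river: ρ → (5,8,-1)
river: ρ → (-1,8,5)
closes: descent 1, river 6
min |a| on river = 1

1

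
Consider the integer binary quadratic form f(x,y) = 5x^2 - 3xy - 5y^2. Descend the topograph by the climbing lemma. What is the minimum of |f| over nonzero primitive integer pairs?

descent: ρ → (-5,3,5)  [lands on river]
river: ρ → (5,7,-3)
river: ρ → (-3,5,7)
river: ρ → (7,9,-1)
river: ρ → (-1,9,7)
river: ρ → (7,5,-3)
river: ρ → (-3,7,5)
river: ρ → (5,3,-5)
river: ρ → (-5,7,3)
river: ρ → (3,5,-7)
river: ρ → (-7,9,1)
river: ρ → (1,9,-7)
river: ρ → (-7,5,3)
river: ρ → (3,7,-5)
closes: descent 1, river 14
min |a| on river = 1

1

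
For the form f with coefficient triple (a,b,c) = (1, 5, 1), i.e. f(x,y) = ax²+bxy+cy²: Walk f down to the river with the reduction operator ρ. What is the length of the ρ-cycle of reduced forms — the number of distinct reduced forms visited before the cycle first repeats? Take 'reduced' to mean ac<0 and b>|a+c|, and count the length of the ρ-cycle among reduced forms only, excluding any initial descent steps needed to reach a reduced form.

D = 21, ⌊√D⌋ = 4
descent: ρ → (1,3,-3)  [lands on river]
river: ρ → (-3,3,1)
ρ-cycle length = 2 (tail of 1 descent step not counted)

2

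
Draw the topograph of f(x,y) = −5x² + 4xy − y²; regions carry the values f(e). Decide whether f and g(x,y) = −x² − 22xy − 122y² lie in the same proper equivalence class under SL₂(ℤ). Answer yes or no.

D₁ = -4, D₂ = -4
f is negative-definite; reduce −f:
−f: flip: (5,-4,1)→(1,4,5)
−f: translate: b→0 (≡4 mod 2), so (1,4,5)→(1,0,1)
−f: reduced (well bottom): (1,0,1) with a≤c, −a<b≤a
flip sign back: reduced form of f is (-1,0,-1)
g is negative-definite; reduce −g:
−g: translate: b→0 (≡22 mod 2), so (1,22,122)→(1,0,1)
−g: reduced (well bottom): (1,0,1) with a≤c, −a<b≤a
flip sign back: reduced form of g is (-1,0,-1)
reduced forms (-1, 0, -1) vs (-1, 0, -1) ⇒ equivalent

yes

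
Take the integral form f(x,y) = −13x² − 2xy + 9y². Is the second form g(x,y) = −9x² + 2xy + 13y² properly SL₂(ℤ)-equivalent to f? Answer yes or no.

D₁ = 472, D₂ = 472
river cycle of f (length 10): (9, 20, -2), (-2, 20, 9), (9, 16, -6), (-6, 20, 3), (3, 16, -18), (-18, 20, 1), (1, 20, -18), (-18, 16, 3), (3, 20, -6), (-6, 16, 9)
river cycle of g (length 10): (-9, 20, 2), (2, 20, -9), (-9, 16, 6), (6, 20, -3), (-3, 16, 18), (18, 20, -1), (-1, 20, 18), (18, 16, -3), (-3, 20, 6), (6, 16, -9)
cycles differ ⇒ inequivalent

no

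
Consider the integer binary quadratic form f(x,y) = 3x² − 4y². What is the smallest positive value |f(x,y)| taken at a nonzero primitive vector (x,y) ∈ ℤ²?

descent: ρ → (-4,0,3)
descent: ρ → (3,6,-1)  [lands on river]
river: ρ → (-1,6,3)
closes: descent 2, river 2
min |a| on river = 1

1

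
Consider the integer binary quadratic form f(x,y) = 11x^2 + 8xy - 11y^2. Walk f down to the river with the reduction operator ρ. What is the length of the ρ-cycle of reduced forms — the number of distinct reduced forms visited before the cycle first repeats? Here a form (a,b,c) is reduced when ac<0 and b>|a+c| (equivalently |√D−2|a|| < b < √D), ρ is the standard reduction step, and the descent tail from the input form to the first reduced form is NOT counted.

D = 548, ⌊√D⌋ = 23
river: ρ → (-11,14,8)
river: ρ → (8,18,-7)
river: ρ → (-7,10,16)
river: ρ → (16,22,-1)
river: ρ → (-1,22,16)
river: ρ → (16,10,-7)
river: ρ → (-7,18,8)
river: ρ → (8,14,-11)
river: ρ → (-11,8,11)
river: ρ → (11,14,-8)
river: ρ → (-8,18,7)
river: ρ → (7,10,-16)
river: ρ → (-16,22,1)
river: ρ → (1,22,-16)
river: ρ → (-16,10,7)
river: ρ → (7,18,-8)
river: ρ → (-8,14,11)
river: ρ → (11,8,-11)
ρ-cycle length = 18 (tail of 0 descent steps not counted)

18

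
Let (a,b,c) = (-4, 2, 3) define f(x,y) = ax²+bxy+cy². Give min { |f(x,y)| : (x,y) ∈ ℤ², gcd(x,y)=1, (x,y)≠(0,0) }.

river: ρ → (3,4,-3)
river: ρ → (-3,2,4)
river: ρ → (4,6,-1)
river: ρ → (-1,6,4)
river: ρ → (4,2,-3)
river: ρ → (-3,4,3)
river: ρ → (3,2,-4)
river: ρ → (-4,6,1)
river: ρ → (1,6,-4)
river: ρ → (-4,2,3)
closes: descent 0, river 10
min |a| on river = 1

1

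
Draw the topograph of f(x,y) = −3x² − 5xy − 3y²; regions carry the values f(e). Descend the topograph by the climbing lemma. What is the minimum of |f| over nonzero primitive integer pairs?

translate: b→-1 (≡5 mod 6), so (3,5,3)→(3,-1,1)
flip: (3,-1,1)→(1,1,3)
reduced (well bottom): (1,1,3) with a≤c, −a<b≤a
well minimum |f| = |-1| = 1 (negative-definite)

1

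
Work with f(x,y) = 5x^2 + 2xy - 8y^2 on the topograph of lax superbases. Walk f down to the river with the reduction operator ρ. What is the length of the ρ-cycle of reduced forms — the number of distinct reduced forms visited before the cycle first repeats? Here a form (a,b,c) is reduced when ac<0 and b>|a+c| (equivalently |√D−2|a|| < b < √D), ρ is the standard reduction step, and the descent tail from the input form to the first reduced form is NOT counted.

D = 164, ⌊√D⌋ = 12
descent: ρ → (-8,-2,5)
descent: ρ → (5,12,-1)  [lands on river]
river: ρ → (-1,12,5)
river: ρ → (5,8,-5)
river: ρ → (-5,12,1)
river: ρ → (1,12,-5)
river: ρ → (-5,8,5)
ρ-cycle length = 6 (tail of 2 descent steps not counted)

6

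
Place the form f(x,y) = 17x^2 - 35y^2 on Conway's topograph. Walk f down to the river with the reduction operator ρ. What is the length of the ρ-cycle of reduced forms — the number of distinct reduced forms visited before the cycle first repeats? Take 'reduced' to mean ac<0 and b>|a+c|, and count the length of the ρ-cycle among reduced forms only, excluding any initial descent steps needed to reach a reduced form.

D = 2380, ⌊√D⌋ = 48
descent: ρ → (-35,0,17)
descent: ρ → (17,34,-18)  [lands on river]
river: ρ → (-18,38,13)
river: ρ → (13,40,-15)
river: ρ → (-15,20,33)
river: ρ → (33,46,-2)
river: ρ → (-2,46,33)
river: ρ → (33,20,-15)
river: ρ → (-15,40,13)
river: ρ → (13,38,-18)
river: ρ → (-18,34,17)
ρ-cycle length = 10 (tail of 2 descent steps not counted)

10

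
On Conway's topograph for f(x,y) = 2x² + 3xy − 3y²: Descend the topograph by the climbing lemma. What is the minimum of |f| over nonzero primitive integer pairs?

river: ρ → (-3,3,2)
river: ρ → (2,5,-1)
river: ρ → (-1,5,2)
river: ρ → (2,3,-3)
closes: descent 0, river 4
min |a| on river = 1

1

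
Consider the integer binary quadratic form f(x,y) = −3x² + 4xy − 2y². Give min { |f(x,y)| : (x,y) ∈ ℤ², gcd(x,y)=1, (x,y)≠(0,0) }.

translate: b→2 (≡-4 mod 6), so (3,-4,2)→(3,2,1)
flip: (3,2,1)→(1,-2,3)
translate: b→0 (≡-2 mod 2), so (1,-2,3)→(1,0,2)
reduced (well bottom): (1,0,2) with a≤c, −a<b≤a
well minimum |f| = |-1| = 1 (negative-definite)

1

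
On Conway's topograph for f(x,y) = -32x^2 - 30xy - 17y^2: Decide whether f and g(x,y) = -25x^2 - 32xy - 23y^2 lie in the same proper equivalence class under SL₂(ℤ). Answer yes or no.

D₁ = -1276, D₂ = -1276
f is negative-definite; reduce −f:
−f: flip: (32,30,17)→(17,-30,32)
−f: translate: b→4 (≡-30 mod 34), so (17,-30,32)→(17,4,19)
−f: reduced (well bottom): (17,4,19) with a≤c, −a<b≤a
flip sign back: reduced form of f is (-17,-4,-19)
g is negative-definite; reduce −g:
−g: translate: b→-18 (≡32 mod 50), so (25,32,23)→(25,-18,16)
−g: flip: (25,-18,16)→(16,18,25)
−g: translate: b→-14 (≡18 mod 32), so (16,18,25)→(16,-14,23)
−g: reduced (well bottom): (16,-14,23) with a≤c, −a<b≤a
flip sign back: reduced form of g is (-16,14,-23)
reduced forms (-17, -4, -19) vs (-16, 14, -23) ⇒ inequivalent

no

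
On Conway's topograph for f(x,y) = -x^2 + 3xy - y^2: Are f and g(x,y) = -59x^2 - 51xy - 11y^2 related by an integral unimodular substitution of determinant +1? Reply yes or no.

D₁ = 5, D₂ = 5
river cycle of f (length 2): (-1, 1, 1), (1, 1, -1)
river cycle of g (length 2): (-1, 1, 1), (1, 1, -1)
cycles coincide ⇒ equivalent

yes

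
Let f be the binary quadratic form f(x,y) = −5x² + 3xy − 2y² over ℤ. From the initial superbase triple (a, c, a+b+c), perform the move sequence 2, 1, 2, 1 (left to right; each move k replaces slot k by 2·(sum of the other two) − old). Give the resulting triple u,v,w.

start (-5,-2,-4) = (f(1,0),f(0,1),f(1,1))
replace slot 2: 2·((-5)+(-4)) − (-2) = -16 → (-5,-16,-4)
replace slot 1: 2·((-16)+(-4)) − (-5) = -35 → (-35,-16,-4)
replace slot 2: 2·((-35)+(-4)) − (-16) = -62 → (-35,-62,-4)
replace slot 1: 2·((-62)+(-4)) − (-35) = -97 → (-97,-62,-4)

-97,-62,-4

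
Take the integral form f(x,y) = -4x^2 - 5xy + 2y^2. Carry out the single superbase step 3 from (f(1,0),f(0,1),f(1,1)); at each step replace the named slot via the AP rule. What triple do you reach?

start (-4,2,-7) = (f(1,0),f(0,1),f(1,1))
replace slot 3: 2·((-4)+2) − (-7) = 3 → (-4,2,3)

-4,2,3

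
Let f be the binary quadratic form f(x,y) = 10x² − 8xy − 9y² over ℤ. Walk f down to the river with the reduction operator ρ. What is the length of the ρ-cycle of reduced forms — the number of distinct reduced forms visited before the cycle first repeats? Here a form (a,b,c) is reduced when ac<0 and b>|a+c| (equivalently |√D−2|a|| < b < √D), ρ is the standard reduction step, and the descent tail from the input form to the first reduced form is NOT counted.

D = 424, ⌊√D⌋ = 20
descent: ρ → (-9,8,10)  [lands on river]
river: ρ → (10,12,-7)
river: ρ → (-7,16,6)
river: ρ → (6,20,-1)
river: ρ → (-1,20,6)
river: ρ → (6,16,-7)
river: ρ → (-7,12,10)
river: ρ → (10,8,-9)
river: ρ → (-9,10,9)
river: ρ → (9,8,-10)
river: ρ → (-10,12,7)
river: ρ → (7,16,-6)
river: ρ → (-6,20,1)
river: ρ → (1,20,-6)
river: ρ → (-6,16,7)
river: ρ → (7,12,-10)
river: ρ → (-10,8,9)
river: ρ → (9,10,-9)
ρ-cycle length = 18 (tail of 1 descent step not counted)

18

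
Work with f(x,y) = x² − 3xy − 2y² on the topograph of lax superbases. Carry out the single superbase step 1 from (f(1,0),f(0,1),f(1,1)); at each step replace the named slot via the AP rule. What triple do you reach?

start (1,-2,-4) = (f(1,0),f(0,1),f(1,1))
replace slot 1: 2·((-2)+(-4)) − 1 = -13 → (-13,-2,-4)

-13,-2,-4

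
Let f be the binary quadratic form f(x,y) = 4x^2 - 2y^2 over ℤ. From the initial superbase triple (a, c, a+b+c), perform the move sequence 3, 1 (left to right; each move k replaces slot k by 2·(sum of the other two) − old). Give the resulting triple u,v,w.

start (4,-2,2) = (f(1,0),f(0,1),f(1,1))
replace slot 3: 2·(4+(-2)) − 2 = 2 → (4,-2,2)
replace slot 1: 2·((-2)+2) − 4 = -4 → (-4,-2,2)

-4,-2,2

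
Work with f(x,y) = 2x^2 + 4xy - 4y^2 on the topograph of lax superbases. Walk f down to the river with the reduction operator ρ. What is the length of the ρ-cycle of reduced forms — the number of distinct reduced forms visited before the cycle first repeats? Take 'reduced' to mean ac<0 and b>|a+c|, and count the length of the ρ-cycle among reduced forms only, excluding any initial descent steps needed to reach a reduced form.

D = 48, ⌊√D⌋ = 6
river: ρ → (-4,4,2)
river: ρ → (2,4,-4)
ρ-cycle length = 2 (tail of 0 descent steps not counted)

2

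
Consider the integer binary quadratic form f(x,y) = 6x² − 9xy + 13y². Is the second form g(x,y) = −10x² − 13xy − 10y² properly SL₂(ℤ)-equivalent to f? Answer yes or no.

D₁ = -231, D₂ = -231
f: translate: b→3 (≡-9 mod 12), so (6,-9,13)→(6,3,10)
f: reduced (well bottom): (6,3,10) with a≤c, −a<b≤a
g is negative-definite; reduce −g:
−g: translate: b→-7 (≡13 mod 20), so (10,13,10)→(10,-7,7)
−g: flip: (10,-7,7)→(7,7,10)
−g: reduced (well bottom): (7,7,10) with a≤c, −a<b≤a
flip sign back: reduced form of g is (-7,-7,-10)
reduced forms (6, 3, 10) vs (-7, -7, -10) ⇒ inequivalent

no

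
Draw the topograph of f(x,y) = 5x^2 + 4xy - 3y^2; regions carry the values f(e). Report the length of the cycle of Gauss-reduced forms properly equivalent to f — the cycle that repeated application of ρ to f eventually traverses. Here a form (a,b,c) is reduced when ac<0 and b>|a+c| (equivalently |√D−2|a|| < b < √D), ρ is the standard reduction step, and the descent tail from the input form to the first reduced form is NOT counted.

D = 76, ⌊√D⌋ = 8
river: ρ → (-3,8,1)
river: ρ → (1,8,-3)
river: ρ → (-3,4,5)
river: ρ → (5,6,-2)
river: ρ → (-2,6,5)
river: ρ → (5,4,-3)
ρ-cycle length = 6 (tail of 0 descent steps not counted)

6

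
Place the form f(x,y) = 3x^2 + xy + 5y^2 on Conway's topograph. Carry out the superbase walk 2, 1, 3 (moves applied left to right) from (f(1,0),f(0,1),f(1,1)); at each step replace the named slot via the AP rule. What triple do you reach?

start (3,5,9) = (f(1,0),f(0,1),f(1,1))
replace slot 2: 2·(3+9) − 5 = 19 → (3,19,9)
replace slot 1: 2·(19+9) − 3 = 53 → (53,19,9)
replace slot 3: 2·(53+19) − 9 = 135 → (53,19,135)

53,19,135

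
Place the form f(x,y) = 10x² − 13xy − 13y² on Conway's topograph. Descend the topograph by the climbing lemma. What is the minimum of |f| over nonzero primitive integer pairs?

descent: ρ → (-13,13,10)  [lands on river]
river: ρ → (10,7,-16)
river: ρ → (-16,25,1)
river: ρ → (1,25,-16)
river: ρ → (-16,7,10)
river: ρ → (10,13,-13)
closes: descent 1, river 6
min |a| on river = 1

1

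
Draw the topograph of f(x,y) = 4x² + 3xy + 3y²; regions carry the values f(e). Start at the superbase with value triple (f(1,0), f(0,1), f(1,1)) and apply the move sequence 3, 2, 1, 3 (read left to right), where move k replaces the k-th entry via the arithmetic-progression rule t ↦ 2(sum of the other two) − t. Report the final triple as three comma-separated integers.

start (4,3,10) = (f(1,0),f(0,1),f(1,1))
replace slot 3: 2·(4+3) − 10 = 4 → (4,3,4)
replace slot 2: 2·(4+4) − 3 = 13 → (4,13,4)
replace slot 1: 2·(13+4) − 4 = 30 → (30,13,4)
replace slot 3: 2·(30+13) − 4 = 82 → (30,13,82)

30,13,82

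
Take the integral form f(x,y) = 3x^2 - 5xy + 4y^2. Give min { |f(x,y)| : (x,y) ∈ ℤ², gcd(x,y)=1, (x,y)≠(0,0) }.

translate: b→1 (≡-5 mod 6), so (3,-5,4)→(3,1,2)
flip: (3,1,2)→(2,-1,3)
reduced (well bottom): (2,-1,3) with a≤c, −a<b≤a
well minimum = a = 2

2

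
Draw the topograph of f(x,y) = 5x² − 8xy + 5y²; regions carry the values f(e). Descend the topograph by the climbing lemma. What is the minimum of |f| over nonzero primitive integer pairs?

translate: b→2 (≡-8 mod 10), so (5,-8,5)→(5,2,2)
flip: (5,2,2)→(2,-2,5)
translate: b→2 (≡-2 mod 4), so (2,-2,5)→(2,2,5)
reduced (well bottom): (2,2,5) with a≤c, −a<b≤a
well minimum = a = 2

2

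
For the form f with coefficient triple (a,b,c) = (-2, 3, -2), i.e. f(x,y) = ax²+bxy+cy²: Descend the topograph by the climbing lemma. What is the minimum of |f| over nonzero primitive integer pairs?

translate: b→1 (≡-3 mod 4), so (2,-3,2)→(2,1,1)
flip: (2,1,1)→(1,-1,2)
translate: b→1 (≡-1 mod 2), so (1,-1,2)→(1,1,2)
reduced (well bottom): (1,1,2) with a≤c, −a<b≤a
well minimum |f| = |-1| = 1 (negative-definite)

1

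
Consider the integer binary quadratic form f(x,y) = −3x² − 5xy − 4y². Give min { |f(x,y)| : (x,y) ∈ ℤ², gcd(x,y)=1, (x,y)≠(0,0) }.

translate: b→-1 (≡5 mod 6), so (3,5,4)→(3,-1,2)
flip: (3,-1,2)→(2,1,3)
reduced (well bottom): (2,1,3) with a≤c, −a<b≤a
well minimum |f| = |-2| = 2 (negative-definite)

2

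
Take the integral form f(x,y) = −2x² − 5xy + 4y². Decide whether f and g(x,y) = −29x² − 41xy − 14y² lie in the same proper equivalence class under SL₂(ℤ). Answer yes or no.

D₁ = 57, D₂ = 57
river cycle of f (length 6): (4, 5, -2), (-2, 7, 1), (1, 7, -2), (-2, 5, 4), (4, 3, -3), (-3, 3, 4)
river cycle of g (length 6): (-2, 7, 1), (1, 7, -2), (-2, 5, 4), (4, 3, -3), (-3, 3, 4), (4, 5, -2)
cycles coincide ⇒ equivalent

yes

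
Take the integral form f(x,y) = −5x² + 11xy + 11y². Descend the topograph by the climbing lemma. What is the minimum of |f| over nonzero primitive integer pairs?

river: ρ → (11,11,-5)
river: ρ → (-5,9,13)
river: ρ → (13,17,-1)
river: ρ → (-1,17,13)
river: ρ → (13,9,-5)
river: ρ → (-5,11,11)
closes: descent 0, river 6
min |a| on river = 1

1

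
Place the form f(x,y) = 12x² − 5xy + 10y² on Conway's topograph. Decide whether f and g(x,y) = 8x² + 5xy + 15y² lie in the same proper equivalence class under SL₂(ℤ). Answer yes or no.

D₁ = -455, D₂ = -455
f: flip: (12,-5,10)→(10,5,12)
f: reduced (well bottom): (10,5,12) with a≤c, −a<b≤a
g: reduced (well bottom): (8,5,15) with a≤c, −a<b≤a
reduced forms (10, 5, 12) vs (8, 5, 15) ⇒ inequivalent

no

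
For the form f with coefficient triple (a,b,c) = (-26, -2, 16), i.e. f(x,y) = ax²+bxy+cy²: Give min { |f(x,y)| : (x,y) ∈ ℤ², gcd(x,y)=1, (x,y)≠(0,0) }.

descent: ρ → (16,34,-8)  [lands on river]
river: ρ → (-8,30,24)
river: ρ → (24,18,-14)
river: ρ → (-14,38,4)
river: ρ → (4,34,-32)
river: ρ → (-32,30,6)
river: ρ → (6,30,-32)
river: ρ → (-32,34,4)
river: ρ → (4,38,-14)
river: ρ → (-14,18,24)
river: ρ → (24,30,-8)
river: ρ → (-8,34,16)
river: ρ → (16,30,-12)
river: ρ → (-12,18,28)
river: ρ → (28,38,-2)
river: ρ → (-2,38,28)
river: ρ → (28,18,-12)
river: ρ → (-12,30,16)
closes: descent 1, river 18
min |a| on river = 2

2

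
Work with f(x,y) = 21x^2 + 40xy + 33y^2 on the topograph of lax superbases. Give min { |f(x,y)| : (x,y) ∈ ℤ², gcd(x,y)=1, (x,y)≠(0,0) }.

translate: b→-2 (≡40 mod 42), so (21,40,33)→(21,-2,14)
flip: (21,-2,14)→(14,2,21)
reduced (well bottom): (14,2,21) with a≤c, −a<b≤a
well minimum = a = 14

14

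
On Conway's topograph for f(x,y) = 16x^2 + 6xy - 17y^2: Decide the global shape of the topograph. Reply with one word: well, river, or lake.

D = b²−4ac = 6² − 4·16·(-17) = 1124
D > 0 non-square ⇒ indefinite ⇒ periodic river

river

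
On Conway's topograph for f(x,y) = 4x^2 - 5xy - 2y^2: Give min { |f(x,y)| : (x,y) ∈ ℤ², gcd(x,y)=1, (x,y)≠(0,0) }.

descent: ρ → (-2,5,4)  [lands on river]
river: ρ → (4,3,-3)
river: ρ → (-3,3,4)
river: ρ → (4,5,-2)
river: ρ → (-2,7,1)
river: ρ → (1,7,-2)
closes: descent 1, river 6
min |a| on river = 1

1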